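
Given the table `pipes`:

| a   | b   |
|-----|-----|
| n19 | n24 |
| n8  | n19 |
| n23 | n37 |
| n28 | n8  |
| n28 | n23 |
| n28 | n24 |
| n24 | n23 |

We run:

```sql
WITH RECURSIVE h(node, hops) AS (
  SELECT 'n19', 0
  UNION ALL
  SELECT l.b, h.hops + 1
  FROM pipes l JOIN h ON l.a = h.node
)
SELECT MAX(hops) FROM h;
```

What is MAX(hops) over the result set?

3

Base: (n19, hops=0).
Iteration 1: edges from {n19} -> (n24, hops=1).
Iteration 2: edges from {n24} -> (n23, hops=2).
Iteration 3: edges from {n23} -> (n37, hops=3).
Iteration 4: no outgoing edges from {n37}; recursion stops.
hops values: 0, 1, 2, 3; the maximum is 3.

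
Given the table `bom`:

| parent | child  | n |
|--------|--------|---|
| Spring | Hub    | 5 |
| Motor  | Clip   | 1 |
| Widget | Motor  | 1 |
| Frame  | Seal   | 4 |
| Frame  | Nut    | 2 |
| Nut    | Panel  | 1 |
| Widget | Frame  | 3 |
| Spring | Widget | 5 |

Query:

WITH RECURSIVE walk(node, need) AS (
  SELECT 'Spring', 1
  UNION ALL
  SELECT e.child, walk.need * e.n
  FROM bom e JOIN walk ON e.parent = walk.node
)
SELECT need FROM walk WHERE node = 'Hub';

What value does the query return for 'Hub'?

5

Base: (Spring, need=1).
Iteration 1: components of {Spring} -> Hub = 1*5 = 5, Widget = 1*5 = 5.
Iteration 2: components of {Hub,Widget} -> Frame = 5*3 = 15, Motor = 5*1 = 5.
Iteration 3: components of {Frame,Motor} -> Clip = 5*1 = 5, Nut = 15*2 = 30, Seal = 15*4 = 60.
Iteration 4: components of {Clip,Nut,Seal} -> Panel = 30*1 = 30.
Iteration 5: no further components; recursion stops.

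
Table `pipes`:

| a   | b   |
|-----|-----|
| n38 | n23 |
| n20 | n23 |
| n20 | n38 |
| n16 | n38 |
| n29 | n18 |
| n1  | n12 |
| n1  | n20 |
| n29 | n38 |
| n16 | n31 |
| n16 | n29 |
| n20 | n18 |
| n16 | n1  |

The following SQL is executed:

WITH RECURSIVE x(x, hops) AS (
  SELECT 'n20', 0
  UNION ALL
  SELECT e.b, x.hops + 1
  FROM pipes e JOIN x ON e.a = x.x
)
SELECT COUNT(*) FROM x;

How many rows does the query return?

5

Base: (n20, hops=0).
Iteration 1: edges from {n20} -> (n18, hops=1), (n23, hops=1), (n38, hops=1).
Iteration 2: edges from {n18,n23,n38} -> (n23, hops=2).
Iteration 3: no outgoing edges from {n23}; recursion stops.
Total rows emitted: 5.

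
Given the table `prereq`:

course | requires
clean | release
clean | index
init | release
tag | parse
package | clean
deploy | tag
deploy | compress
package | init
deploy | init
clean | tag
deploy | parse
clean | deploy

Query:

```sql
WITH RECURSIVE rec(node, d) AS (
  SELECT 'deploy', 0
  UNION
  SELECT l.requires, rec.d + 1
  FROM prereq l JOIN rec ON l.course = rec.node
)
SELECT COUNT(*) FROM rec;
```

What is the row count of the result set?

Base: (deploy, d=0).
Iteration 1: edges from {deploy} -> (compress, d=1), (init, d=1), (parse, d=1), (tag, d=1).
Iteration 2: edges from {compress,init,parse,tag} -> (parse, d=2), (release, d=2).
Iteration 3: no outgoing edges from {parse,release}; recursion stops.
Total rows emitted: 7.

7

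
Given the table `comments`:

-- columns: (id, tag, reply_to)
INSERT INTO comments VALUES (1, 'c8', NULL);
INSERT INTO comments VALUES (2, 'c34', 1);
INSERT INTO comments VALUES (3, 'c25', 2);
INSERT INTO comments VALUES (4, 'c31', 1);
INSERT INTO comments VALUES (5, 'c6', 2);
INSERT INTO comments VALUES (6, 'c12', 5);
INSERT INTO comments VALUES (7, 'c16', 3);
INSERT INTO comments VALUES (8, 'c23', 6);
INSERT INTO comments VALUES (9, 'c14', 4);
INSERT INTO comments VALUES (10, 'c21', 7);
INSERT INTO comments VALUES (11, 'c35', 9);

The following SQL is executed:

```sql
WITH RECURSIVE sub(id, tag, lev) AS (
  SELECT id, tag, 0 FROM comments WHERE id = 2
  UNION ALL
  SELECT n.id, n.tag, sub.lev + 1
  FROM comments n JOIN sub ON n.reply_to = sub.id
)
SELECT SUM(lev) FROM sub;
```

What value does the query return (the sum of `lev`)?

Base: id=2 (c34) at lev 0.
Iteration 1: rows with reply_to in {2} -> c25 (id 3, lev 1), c6 (id 5, lev 1).
Iteration 2: rows with reply_to in {3,5} -> c12 (id 6, lev 2), c16 (id 7, lev 2).
Iteration 3: rows with reply_to in {6,7} -> c23 (id 8, lev 3), c21 (id 10, lev 3).
Iteration 4: no rows with reply_to in {8,10}; recursion stops.
SUM(lev) = 0 + 1 + 1 + 2 + 2 + 3 + 3 = 12.

12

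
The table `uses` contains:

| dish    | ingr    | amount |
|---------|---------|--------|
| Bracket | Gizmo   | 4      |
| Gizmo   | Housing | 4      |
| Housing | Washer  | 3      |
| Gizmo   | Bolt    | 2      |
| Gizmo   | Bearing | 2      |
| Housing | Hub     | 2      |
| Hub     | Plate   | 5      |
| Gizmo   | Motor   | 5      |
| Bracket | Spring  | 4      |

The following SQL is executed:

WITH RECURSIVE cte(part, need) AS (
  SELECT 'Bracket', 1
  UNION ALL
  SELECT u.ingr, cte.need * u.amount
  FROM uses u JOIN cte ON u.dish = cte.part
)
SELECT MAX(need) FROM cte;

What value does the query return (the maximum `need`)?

Base: (Bracket, need=1).
Iteration 1: components of {Bracket} -> Gizmo = 1*4 = 4, Spring = 1*4 = 4.
Iteration 2: components of {Gizmo,Spring} -> Bearing = 4*2 = 8, Bolt = 4*2 = 8, Housing = 4*4 = 16, Motor = 4*5 = 20.
Iteration 3: components of {Bearing,Bolt,Housing,Motor} -> Hub = 16*2 = 32, Washer = 16*3 = 48.
Iteration 4: components of {Hub,Washer} -> Plate = 32*5 = 160.
Iteration 5: no further components; recursion stops.
need values: 1, 4, 4, 16, 8, 8, 20, 48, 32, 160; the maximum is 160.

160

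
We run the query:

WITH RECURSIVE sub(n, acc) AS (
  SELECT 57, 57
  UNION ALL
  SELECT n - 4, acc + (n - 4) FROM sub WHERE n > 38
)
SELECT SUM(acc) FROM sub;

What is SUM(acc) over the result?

1057

Base: n=57, acc=57.
Iteration 1: 57 > 38 holds -> n = 57 - 4 = 53, acc = 57 + 53 = 110.
Iteration 2: 53 > 38 holds -> n = 53 - 4 = 49, acc = 110 + 49 = 159.
Iteration 3: 49 > 38 holds -> n = 49 - 4 = 45, acc = 159 + 45 = 204.
Iteration 4: 45 > 38 holds -> n = 45 - 4 = 41, acc = 204 + 41 = 245.
Iteration 5: 41 > 38 holds -> n = 41 - 4 = 37, acc = 245 + 37 = 282.
Iteration 6: 37 > 38 fails; recursion stops.
SUM(acc) = 57 + 110 + 159 + 204 + 245 + 282 = 1057.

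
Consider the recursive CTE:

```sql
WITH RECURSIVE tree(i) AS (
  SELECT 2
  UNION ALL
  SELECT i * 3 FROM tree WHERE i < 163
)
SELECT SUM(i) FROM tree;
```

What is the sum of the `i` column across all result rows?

Base: i=2.
Iteration 1: 2 < 163 holds -> i = 2 * 3 = 6.
Iteration 2: 6 < 163 holds -> i = 6 * 3 = 18.
Iteration 3: 18 < 163 holds -> i = 18 * 3 = 54.
Iteration 4: 54 < 163 holds -> i = 54 * 3 = 162.
Iteration 5: 162 < 163 holds -> i = 162 * 3 = 486.
Iteration 6: 486 < 163 fails; recursion stops.
SUM(i) = 2 + 6 + 18 + 54 + 162 + 486 = 728.

728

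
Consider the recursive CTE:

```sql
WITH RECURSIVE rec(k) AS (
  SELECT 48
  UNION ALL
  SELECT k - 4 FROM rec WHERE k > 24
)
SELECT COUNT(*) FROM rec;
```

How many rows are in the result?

7

Base: k=48.
Iteration 1: 48 > 24 holds -> k = 48 - 4 = 44.
Iteration 2: 44 > 24 holds -> k = 44 - 4 = 40.
Iteration 3: 40 > 24 holds -> k = 40 - 4 = 36.
Iteration 4: 36 > 24 holds -> k = 36 - 4 = 32.
Iteration 5: 32 > 24 holds -> k = 32 - 4 = 28.
Iteration 6: 28 > 24 holds -> k = 28 - 4 = 24.
Iteration 7: 24 > 24 fails; recursion stops.
Total rows emitted: 7.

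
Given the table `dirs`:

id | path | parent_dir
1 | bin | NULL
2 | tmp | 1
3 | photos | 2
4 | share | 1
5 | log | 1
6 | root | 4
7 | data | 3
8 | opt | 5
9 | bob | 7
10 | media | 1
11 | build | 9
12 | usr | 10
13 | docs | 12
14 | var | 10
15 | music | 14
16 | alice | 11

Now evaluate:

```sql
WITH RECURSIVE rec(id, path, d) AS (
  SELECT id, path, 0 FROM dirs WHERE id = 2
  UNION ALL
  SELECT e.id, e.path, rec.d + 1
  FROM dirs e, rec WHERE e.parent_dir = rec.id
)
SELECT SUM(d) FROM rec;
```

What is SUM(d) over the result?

Base: id=2 (tmp) at d 0.
Iteration 1: rows with parent_dir in {2} -> photos (id 3, d 1).
Iteration 2: rows with parent_dir in {3} -> data (id 7, d 2).
Iteration 3: rows with parent_dir in {7} -> bob (id 9, d 3).
Iteration 4: rows with parent_dir in {9} -> build (id 11, d 4).
Iteration 5: rows with parent_dir in {11} -> alice (id 16, d 5).
Iteration 6: no rows with parent_dir in {16}; recursion stops.
SUM(d) = 0 + 1 + 2 + 3 + 4 + 5 = 15.

15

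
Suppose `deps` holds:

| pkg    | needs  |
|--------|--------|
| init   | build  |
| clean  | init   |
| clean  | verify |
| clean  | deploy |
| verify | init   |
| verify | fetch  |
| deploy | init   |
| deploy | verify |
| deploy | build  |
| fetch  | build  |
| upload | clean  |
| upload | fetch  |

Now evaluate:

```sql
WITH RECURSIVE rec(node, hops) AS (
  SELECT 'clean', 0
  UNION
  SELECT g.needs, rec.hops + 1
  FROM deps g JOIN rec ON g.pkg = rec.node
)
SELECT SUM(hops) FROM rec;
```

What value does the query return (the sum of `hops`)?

Base: (clean, hops=0).
Iteration 1: edges from {clean} -> (deploy, hops=1), (init, hops=1), (verify, hops=1).
Iteration 2: edges from {deploy,init,verify} -> (build, hops=2), (fetch, hops=2), (init, hops=2), (verify, hops=2). [UNION drops 2 duplicate row(s)]
Iteration 3: edges from {build,fetch,init,verify} -> (build, hops=3), (fetch, hops=3), (init, hops=3). [UNION drops 1 duplicate row(s)]
Iteration 4: edges from {build,fetch,init} -> (build, hops=4). [UNION drops 1 duplicate row(s)]
Iteration 5: no outgoing edges from {build}; recursion stops.
SUM(hops) = 0 + 1 + 1 + 1 + 2 + 2 + 2 + 2 + 3 + 3 + 3 + 4 = 24.

24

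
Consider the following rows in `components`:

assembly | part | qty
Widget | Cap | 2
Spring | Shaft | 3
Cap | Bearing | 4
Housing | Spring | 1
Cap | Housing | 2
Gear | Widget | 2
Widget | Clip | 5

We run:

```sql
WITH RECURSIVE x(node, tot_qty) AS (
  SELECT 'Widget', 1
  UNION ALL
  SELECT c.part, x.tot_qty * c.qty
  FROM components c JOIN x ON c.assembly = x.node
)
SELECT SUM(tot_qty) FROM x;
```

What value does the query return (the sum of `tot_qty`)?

36

Base: (Widget, tot_qty=1).
Iteration 1: components of {Widget} -> Cap = 1*2 = 2, Clip = 1*5 = 5.
Iteration 2: components of {Cap,Clip} -> Bearing = 2*4 = 8, Housing = 2*2 = 4.
Iteration 3: components of {Bearing,Housing} -> Spring = 4*1 = 4.
Iteration 4: components of {Spring} -> Shaft = 4*3 = 12.
Iteration 5: no further components; recursion stops.
SUM(tot_qty) = 1 + 2 + 5 + 4 + 8 + 4 + 12 = 36.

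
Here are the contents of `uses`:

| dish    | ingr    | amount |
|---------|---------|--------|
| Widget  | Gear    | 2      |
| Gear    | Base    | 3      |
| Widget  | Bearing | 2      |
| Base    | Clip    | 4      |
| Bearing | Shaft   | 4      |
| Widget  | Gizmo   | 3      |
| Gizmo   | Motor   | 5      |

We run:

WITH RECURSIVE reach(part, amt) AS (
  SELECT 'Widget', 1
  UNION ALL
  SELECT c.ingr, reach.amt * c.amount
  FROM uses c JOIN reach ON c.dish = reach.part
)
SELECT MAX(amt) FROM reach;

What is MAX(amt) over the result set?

Base: (Widget, amt=1).
Iteration 1: components of {Widget} -> Bearing = 1*2 = 2, Gear = 1*2 = 2, Gizmo = 1*3 = 3.
Iteration 2: components of {Bearing,Gear,Gizmo} -> Base = 2*3 = 6, Motor = 3*5 = 15, Shaft = 2*4 = 8.
Iteration 3: components of {Base,Motor,Shaft} -> Clip = 6*4 = 24.
Iteration 4: no further components; recursion stops.
amt values: 1, 2, 2, 3, 6, 8, 15, 24; the maximum is 24.

24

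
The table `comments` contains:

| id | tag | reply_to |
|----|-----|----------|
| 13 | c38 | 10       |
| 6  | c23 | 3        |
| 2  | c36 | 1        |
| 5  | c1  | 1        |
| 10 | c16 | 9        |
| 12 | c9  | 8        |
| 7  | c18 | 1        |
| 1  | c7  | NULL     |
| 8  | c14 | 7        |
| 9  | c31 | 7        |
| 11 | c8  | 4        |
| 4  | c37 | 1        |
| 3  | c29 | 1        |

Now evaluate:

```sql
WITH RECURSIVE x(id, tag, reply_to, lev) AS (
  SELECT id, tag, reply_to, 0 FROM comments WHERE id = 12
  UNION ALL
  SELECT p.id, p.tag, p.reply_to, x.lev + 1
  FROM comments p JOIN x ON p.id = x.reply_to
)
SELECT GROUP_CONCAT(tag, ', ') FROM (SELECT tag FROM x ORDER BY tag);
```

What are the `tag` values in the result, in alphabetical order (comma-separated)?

c14, c18, c7, c9

Base: id=12 (c9), reply_to=8, lev 0.
Iteration 1: join on id=8 -> c14 (id 8, reply_to=7, lev 1).
Iteration 2: join on id=7 -> c18 (id 7, reply_to=1, lev 2).
Iteration 3: join on id=1 -> c7 (id 1, reply_to=NULL, lev 3).
Iteration 4: reply_to is NULL; no match; recursion stops.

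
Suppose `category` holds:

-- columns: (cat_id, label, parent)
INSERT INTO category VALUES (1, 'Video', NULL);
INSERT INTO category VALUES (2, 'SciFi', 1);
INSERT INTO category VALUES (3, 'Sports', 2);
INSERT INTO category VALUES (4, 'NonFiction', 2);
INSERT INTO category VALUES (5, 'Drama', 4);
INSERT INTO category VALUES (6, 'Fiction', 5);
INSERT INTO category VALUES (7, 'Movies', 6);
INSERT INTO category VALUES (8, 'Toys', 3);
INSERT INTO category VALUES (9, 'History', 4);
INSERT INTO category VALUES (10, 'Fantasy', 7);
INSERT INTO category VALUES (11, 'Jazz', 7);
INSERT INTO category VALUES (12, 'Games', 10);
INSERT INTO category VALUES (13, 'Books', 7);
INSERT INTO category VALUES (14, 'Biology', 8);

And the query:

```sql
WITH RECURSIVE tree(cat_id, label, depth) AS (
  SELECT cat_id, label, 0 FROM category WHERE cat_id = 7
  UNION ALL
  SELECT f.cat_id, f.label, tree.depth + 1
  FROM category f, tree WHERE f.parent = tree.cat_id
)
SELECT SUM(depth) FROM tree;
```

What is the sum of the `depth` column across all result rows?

5

Base: cat_id=7 (Movies) at depth 0.
Iteration 1: rows with parent in {7} -> Fantasy (id 10, depth 1), Jazz (id 11, depth 1), Books (id 13, depth 1).
Iteration 2: rows with parent in {10,11,13} -> Games (id 12, depth 2).
Iteration 3: no rows with parent in {12}; recursion stops.
SUM(depth) = 0 + 1 + 1 + 1 + 2 = 5.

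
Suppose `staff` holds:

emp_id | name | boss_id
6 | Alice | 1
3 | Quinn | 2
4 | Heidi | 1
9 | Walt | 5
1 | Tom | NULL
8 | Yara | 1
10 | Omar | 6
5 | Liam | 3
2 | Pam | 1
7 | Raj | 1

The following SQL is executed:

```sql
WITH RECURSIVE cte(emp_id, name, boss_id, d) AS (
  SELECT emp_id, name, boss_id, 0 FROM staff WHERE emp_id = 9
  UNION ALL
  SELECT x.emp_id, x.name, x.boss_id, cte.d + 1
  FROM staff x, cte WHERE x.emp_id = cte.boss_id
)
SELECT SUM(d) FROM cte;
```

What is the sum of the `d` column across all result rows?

10

Base: emp_id=9 (Walt), boss_id=5, d 0.
Iteration 1: join on emp_id=5 -> Liam (id 5, boss_id=3, d 1).
Iteration 2: join on emp_id=3 -> Quinn (id 3, boss_id=2, d 2).
Iteration 3: join on emp_id=2 -> Pam (id 2, boss_id=1, d 3).
Iteration 4: join on emp_id=1 -> Tom (id 1, boss_id=NULL, d 4).
Iteration 5: boss_id is NULL; no match; recursion stops.
SUM(d) = 0 + 1 + 2 + 3 + 4 = 10.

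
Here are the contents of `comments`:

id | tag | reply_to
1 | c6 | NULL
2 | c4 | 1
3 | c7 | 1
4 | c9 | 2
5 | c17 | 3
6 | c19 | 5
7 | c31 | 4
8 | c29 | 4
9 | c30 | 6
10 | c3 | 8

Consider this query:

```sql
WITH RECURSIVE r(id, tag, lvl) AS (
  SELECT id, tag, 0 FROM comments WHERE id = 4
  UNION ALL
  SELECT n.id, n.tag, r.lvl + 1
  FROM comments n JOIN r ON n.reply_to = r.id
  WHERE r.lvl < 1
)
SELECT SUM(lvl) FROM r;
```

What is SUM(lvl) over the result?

Base: id=4 (c9) at lvl 0.
Iteration 1: rows with reply_to in {4} -> c31 (id 7, lvl 1), c29 (id 8, lvl 1).
Iteration 2: lvl < 1 fails for all current rows; recursion stops.
SUM(lvl) = 0 + 1 + 1 = 2.

2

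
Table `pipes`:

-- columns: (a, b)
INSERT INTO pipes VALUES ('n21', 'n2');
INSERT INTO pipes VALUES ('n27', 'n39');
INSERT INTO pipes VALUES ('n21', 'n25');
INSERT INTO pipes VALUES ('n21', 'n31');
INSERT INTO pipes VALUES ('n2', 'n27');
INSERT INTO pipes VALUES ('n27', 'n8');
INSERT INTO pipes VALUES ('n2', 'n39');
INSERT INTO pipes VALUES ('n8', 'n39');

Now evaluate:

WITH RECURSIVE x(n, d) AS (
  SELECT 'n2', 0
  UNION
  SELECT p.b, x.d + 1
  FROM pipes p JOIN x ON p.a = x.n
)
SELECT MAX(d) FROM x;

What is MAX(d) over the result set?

3

Base: (n2, d=0).
Iteration 1: edges from {n2} -> (n27, d=1), (n39, d=1).
Iteration 2: edges from {n27,n39} -> (n39, d=2), (n8, d=2).
Iteration 3: edges from {n39,n8} -> (n39, d=3).
Iteration 4: no outgoing edges from {n39}; recursion stops.
d values: 0, 1, 1, 2, 2, 3; the maximum is 3.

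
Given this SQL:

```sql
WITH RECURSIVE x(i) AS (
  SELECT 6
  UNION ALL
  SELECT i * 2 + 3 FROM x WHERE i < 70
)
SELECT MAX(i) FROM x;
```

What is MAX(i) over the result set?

141

Base: i=6.
Iteration 1: 6 < 70 holds -> i = 6 * 2 + 3 = 15.
Iteration 2: 15 < 70 holds -> i = 15 * 2 + 3 = 33.
Iteration 3: 33 < 70 holds -> i = 33 * 2 + 3 = 69.
Iteration 4: 69 < 70 holds -> i = 69 * 2 + 3 = 141.
Iteration 5: 141 < 70 fails; recursion stops.
i values: 6, 15, 33, 69, 141; the maximum is 141.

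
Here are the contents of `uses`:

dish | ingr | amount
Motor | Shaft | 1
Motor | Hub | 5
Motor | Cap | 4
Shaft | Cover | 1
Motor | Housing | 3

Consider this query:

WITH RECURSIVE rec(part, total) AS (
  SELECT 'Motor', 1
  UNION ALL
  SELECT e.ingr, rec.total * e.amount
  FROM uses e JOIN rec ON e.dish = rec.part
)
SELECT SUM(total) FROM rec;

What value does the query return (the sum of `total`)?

15

Base: (Motor, total=1).
Iteration 1: components of {Motor} -> Cap = 1*4 = 4, Housing = 1*3 = 3, Hub = 1*5 = 5, Shaft = 1*1 = 1.
Iteration 2: components of {Cap,Housing,Hub,Shaft} -> Cover = 1*1 = 1.
Iteration 3: no further components; recursion stops.
SUM(total) = 1 + 5 + 4 + 1 + 3 + 1 = 15.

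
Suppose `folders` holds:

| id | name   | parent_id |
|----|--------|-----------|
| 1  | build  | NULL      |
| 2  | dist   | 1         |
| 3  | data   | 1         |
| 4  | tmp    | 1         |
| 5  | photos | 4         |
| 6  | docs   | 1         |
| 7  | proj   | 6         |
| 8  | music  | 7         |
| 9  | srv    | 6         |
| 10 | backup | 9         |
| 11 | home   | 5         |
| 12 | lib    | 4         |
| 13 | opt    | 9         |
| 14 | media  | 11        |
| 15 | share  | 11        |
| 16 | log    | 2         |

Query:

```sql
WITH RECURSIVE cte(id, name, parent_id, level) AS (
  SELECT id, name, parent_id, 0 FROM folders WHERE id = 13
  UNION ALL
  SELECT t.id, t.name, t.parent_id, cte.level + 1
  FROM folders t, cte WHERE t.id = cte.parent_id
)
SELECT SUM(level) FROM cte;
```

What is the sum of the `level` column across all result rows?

6

Base: id=13 (opt), parent_id=9, level 0.
Iteration 1: join on id=9 -> srv (id 9, parent_id=6, level 1).
Iteration 2: join on id=6 -> docs (id 6, parent_id=1, level 2).
Iteration 3: join on id=1 -> build (id 1, parent_id=NULL, level 3).
Iteration 4: parent_id is NULL; no match; recursion stops.
SUM(level) = 0 + 1 + 2 + 3 = 6.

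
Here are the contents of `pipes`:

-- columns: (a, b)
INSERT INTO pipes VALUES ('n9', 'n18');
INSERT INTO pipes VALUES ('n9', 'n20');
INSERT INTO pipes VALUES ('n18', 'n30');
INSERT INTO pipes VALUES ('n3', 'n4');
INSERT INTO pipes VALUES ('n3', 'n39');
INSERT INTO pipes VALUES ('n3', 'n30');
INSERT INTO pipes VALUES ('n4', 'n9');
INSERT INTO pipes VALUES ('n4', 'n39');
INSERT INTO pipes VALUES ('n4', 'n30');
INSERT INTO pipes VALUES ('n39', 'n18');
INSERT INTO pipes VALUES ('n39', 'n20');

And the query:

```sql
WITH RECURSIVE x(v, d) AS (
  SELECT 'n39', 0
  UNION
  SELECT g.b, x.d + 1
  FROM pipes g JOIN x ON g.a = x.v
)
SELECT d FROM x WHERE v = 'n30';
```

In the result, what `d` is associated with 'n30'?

Base: (n39, d=0).
Iteration 1: edges from {n39} -> (n18, d=1), (n20, d=1).
Iteration 2: edges from {n18,n20} -> (n30, d=2).
Iteration 3: no outgoing edges from {n30}; recursion stops.

2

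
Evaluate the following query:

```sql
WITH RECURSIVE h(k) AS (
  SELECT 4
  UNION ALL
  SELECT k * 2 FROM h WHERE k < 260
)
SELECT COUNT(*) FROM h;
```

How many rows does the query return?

Base: k=4.
Iteration 1: 4 < 260 holds -> k = 4 * 2 = 8.
Iteration 2: 8 < 260 holds -> k = 8 * 2 = 16.
Iteration 3: 16 < 260 holds -> k = 16 * 2 = 32.
Iteration 4: 32 < 260 holds -> k = 32 * 2 = 64.
Iteration 5: 64 < 260 holds -> k = 64 * 2 = 128.
Iteration 6: 128 < 260 holds -> k = 128 * 2 = 256.
Iteration 7: 256 < 260 holds -> k = 256 * 2 = 512.
Iteration 8: 512 < 260 fails; recursion stops.
Total rows emitted: 8.

8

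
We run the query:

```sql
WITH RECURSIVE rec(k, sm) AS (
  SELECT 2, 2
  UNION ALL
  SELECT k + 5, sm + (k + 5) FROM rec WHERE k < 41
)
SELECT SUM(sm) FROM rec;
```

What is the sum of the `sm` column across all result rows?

690

Base: k=2, sm=2.
Iteration 1: 2 < 41 holds -> k = 2 + 5 = 7, sm = 2 + 7 = 9.
Iteration 2: 7 < 41 holds -> k = 7 + 5 = 12, sm = 9 + 12 = 21.
Iteration 3: 12 < 41 holds -> k = 12 + 5 = 17, sm = 21 + 17 = 38.
Iteration 4: 17 < 41 holds -> k = 17 + 5 = 22, sm = 38 + 22 = 60.
Iteration 5: 22 < 41 holds -> k = 22 + 5 = 27, sm = 60 + 27 = 87.
Iteration 6: 27 < 41 holds -> k = 27 + 5 = 32, sm = 87 + 32 = 119.
Iteration 7: 32 < 41 holds -> k = 32 + 5 = 37, sm = 119 + 37 = 156.
Iteration 8: 37 < 41 holds -> k = 37 + 5 = 42, sm = 156 + 42 = 198.
Iteration 9: 42 < 41 fails; recursion stops.
SUM(sm) = 2 + 9 + 21 + 38 + 60 + 87 + 119 + 156 + 198 = 690.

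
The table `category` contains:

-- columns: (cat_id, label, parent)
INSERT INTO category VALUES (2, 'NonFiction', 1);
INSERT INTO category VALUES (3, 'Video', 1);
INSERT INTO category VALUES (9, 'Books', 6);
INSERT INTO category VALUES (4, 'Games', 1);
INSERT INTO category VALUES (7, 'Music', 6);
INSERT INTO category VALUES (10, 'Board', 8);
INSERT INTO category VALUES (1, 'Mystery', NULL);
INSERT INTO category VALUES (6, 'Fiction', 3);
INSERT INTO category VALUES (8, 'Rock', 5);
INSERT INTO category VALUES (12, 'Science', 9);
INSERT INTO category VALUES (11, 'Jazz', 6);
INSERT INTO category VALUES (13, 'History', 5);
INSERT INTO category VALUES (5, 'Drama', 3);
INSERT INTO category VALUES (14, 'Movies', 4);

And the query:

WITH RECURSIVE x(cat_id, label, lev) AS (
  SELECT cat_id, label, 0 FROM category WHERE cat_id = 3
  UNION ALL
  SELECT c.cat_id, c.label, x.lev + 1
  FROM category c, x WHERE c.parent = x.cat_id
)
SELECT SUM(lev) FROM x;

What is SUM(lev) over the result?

18

Base: cat_id=3 (Video) at lev 0.
Iteration 1: rows with parent in {3} -> Drama (id 5, lev 1), Fiction (id 6, lev 1).
Iteration 2: rows with parent in {5,6} -> Music (id 7, lev 2), Rock (id 8, lev 2), Books (id 9, lev 2), Jazz (id 11, lev 2), History (id 13, lev 2).
Iteration 3: rows with parent in {7,8,9,11,13} -> Board (id 10, lev 3), Science (id 12, lev 3).
Iteration 4: no rows with parent in {10,12}; recursion stops.
SUM(lev) = 0 + 1 + 1 + 2 + 2 + 2 + 2 + 2 + 3 + 3 = 18.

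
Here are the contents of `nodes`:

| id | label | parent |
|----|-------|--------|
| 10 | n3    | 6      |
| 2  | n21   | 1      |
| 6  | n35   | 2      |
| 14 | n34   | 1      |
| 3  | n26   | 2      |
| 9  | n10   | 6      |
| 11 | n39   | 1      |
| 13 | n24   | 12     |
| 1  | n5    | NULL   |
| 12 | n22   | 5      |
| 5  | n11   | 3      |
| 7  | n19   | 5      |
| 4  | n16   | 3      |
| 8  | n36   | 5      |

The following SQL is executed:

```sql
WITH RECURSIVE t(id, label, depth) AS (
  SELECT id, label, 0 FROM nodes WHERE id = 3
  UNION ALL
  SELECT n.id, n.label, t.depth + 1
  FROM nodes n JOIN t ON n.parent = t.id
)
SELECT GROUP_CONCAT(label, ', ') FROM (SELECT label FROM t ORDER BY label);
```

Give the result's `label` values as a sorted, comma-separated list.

Base: id=3 (n26) at depth 0.
Iteration 1: rows with parent in {3} -> n16 (id 4, depth 1), n11 (id 5, depth 1).
Iteration 2: rows with parent in {4,5} -> n19 (id 7, depth 2), n36 (id 8, depth 2), n22 (id 12, depth 2).
Iteration 3: rows with parent in {7,8,12} -> n24 (id 13, depth 3).
Iteration 4: no rows with parent in {13}; recursion stops.

n11, n16, n19, n22, n24, n26, n36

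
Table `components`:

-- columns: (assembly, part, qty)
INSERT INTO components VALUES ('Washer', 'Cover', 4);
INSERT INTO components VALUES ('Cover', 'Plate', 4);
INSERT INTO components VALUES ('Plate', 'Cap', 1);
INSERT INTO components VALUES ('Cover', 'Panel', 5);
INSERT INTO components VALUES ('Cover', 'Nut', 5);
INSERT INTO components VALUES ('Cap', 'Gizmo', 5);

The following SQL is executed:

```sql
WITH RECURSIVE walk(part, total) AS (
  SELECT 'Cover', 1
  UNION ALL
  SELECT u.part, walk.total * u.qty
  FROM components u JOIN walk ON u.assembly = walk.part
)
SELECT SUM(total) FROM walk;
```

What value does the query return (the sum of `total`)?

Base: (Cover, total=1).
Iteration 1: components of {Cover} -> Nut = 1*5 = 5, Panel = 1*5 = 5, Plate = 1*4 = 4.
Iteration 2: components of {Nut,Panel,Plate} -> Cap = 4*1 = 4.
Iteration 3: components of {Cap} -> Gizmo = 4*5 = 20.
Iteration 4: no further components; recursion stops.
SUM(total) = 1 + 4 + 5 + 5 + 4 + 20 = 39.

39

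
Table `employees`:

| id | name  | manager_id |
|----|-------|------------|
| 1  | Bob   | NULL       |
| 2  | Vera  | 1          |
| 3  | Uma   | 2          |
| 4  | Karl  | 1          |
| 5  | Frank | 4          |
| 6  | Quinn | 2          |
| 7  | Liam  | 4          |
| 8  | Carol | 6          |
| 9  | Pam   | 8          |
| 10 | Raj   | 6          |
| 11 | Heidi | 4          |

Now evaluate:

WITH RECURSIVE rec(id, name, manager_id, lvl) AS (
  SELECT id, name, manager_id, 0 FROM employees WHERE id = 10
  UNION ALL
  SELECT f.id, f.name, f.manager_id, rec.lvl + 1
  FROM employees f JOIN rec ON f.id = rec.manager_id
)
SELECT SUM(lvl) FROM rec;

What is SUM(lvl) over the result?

6

Base: id=10 (Raj), manager_id=6, lvl 0.
Iteration 1: join on id=6 -> Quinn (id 6, manager_id=2, lvl 1).
Iteration 2: join on id=2 -> Vera (id 2, manager_id=1, lvl 2).
Iteration 3: join on id=1 -> Bob (id 1, manager_id=NULL, lvl 3).
Iteration 4: manager_id is NULL; no match; recursion stops.
SUM(lvl) = 0 + 1 + 2 + 3 = 6.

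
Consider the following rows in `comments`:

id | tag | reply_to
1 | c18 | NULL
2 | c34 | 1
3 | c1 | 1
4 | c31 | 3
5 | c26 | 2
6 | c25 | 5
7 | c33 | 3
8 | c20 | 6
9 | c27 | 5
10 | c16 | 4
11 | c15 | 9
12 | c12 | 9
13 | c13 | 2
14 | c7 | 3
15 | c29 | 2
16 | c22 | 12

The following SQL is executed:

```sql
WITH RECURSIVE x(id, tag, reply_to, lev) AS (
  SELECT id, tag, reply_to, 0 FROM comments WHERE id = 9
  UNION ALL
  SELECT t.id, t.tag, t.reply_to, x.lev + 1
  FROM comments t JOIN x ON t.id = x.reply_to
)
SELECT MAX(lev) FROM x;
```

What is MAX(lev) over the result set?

Base: id=9 (c27), reply_to=5, lev 0.
Iteration 1: join on id=5 -> c26 (id 5, reply_to=2, lev 1).
Iteration 2: join on id=2 -> c34 (id 2, reply_to=1, lev 2).
Iteration 3: join on id=1 -> c18 (id 1, reply_to=NULL, lev 3).
Iteration 4: reply_to is NULL; no match; recursion stops.
lev values: 0, 1, 2, 3; the maximum is 3.

3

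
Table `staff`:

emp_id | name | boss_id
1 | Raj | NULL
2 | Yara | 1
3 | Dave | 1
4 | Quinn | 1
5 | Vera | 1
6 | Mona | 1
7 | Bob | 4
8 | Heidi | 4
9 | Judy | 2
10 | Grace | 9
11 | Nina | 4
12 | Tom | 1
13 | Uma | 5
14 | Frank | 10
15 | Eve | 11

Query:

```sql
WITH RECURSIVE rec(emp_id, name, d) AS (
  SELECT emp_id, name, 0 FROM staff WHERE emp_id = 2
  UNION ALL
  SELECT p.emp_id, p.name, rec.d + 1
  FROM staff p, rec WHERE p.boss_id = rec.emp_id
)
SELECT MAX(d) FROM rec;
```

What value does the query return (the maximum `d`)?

Base: emp_id=2 (Yara) at d 0.
Iteration 1: rows with boss_id in {2} -> Judy (id 9, d 1).
Iteration 2: rows with boss_id in {9} -> Grace (id 10, d 2).
Iteration 3: rows with boss_id in {10} -> Frank (id 14, d 3).
Iteration 4: no rows with boss_id in {14}; recursion stops.
d values: 0, 1, 2, 3; the maximum is 3.

3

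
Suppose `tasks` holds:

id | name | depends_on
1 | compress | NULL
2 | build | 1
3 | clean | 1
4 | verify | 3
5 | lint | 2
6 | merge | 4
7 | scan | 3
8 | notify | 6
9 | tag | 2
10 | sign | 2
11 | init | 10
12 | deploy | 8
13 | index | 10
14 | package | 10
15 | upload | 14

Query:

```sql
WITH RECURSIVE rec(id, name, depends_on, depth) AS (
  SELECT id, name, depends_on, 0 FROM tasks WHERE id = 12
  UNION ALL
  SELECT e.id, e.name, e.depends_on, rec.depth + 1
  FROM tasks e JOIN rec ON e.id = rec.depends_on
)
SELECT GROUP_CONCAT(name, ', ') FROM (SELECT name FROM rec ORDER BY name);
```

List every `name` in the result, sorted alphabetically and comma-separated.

clean, compress, deploy, merge, notify, verify

Base: id=12 (deploy), depends_on=8, depth 0.
Iteration 1: join on id=8 -> notify (id 8, depends_on=6, depth 1).
Iteration 2: join on id=6 -> merge (id 6, depends_on=4, depth 2).
Iteration 3: join on id=4 -> verify (id 4, depends_on=3, depth 3).
Iteration 4: join on id=3 -> clean (id 3, depends_on=1, depth 4).
Iteration 5: join on id=1 -> compress (id 1, depends_on=NULL, depth 5).
Iteration 6: depends_on is NULL; no match; recursion stops.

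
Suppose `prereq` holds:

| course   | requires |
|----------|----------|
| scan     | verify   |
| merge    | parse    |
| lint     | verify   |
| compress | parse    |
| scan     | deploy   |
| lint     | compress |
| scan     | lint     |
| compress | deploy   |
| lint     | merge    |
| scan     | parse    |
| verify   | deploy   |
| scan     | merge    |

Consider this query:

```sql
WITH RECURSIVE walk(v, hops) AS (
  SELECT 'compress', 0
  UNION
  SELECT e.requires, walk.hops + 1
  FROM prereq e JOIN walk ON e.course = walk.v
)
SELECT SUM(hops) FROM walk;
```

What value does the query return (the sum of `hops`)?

Base: (compress, hops=0).
Iteration 1: edges from {compress} -> (deploy, hops=1), (parse, hops=1).
Iteration 2: no outgoing edges from {deploy,parse}; recursion stops.
SUM(hops) = 0 + 1 + 1 = 2.

2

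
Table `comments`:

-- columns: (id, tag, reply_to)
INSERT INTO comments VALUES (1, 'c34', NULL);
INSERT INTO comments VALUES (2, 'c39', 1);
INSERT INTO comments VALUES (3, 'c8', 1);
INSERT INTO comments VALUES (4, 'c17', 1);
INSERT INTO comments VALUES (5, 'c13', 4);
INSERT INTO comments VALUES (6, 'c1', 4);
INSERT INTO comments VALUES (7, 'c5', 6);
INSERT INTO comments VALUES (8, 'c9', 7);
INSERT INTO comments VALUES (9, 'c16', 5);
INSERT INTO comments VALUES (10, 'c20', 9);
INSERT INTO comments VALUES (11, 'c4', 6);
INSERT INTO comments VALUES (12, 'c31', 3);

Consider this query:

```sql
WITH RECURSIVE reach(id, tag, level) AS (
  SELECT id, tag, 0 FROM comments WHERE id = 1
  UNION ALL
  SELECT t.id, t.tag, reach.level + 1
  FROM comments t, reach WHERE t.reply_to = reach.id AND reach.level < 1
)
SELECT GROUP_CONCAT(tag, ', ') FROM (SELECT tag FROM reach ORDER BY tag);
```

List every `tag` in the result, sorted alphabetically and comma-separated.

c17, c34, c39, c8

Base: id=1 (c34) at level 0.
Iteration 1: rows with reply_to in {1} -> c39 (id 2, level 1), c8 (id 3, level 1), c17 (id 4, level 1).
Iteration 2: level < 1 fails for all current rows; recursion stops.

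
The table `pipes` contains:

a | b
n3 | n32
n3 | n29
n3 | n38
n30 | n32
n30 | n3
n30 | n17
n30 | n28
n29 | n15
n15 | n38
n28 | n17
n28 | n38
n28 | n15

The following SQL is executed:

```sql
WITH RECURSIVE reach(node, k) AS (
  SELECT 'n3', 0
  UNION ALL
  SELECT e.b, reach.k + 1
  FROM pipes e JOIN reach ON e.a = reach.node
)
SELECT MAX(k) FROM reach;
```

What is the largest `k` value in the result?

Base: (n3, k=0).
Iteration 1: edges from {n3} -> (n29, k=1), (n32, k=1), (n38, k=1).
Iteration 2: edges from {n29,n32,n38} -> (n15, k=2).
Iteration 3: edges from {n15} -> (n38, k=3).
Iteration 4: no outgoing edges from {n38}; recursion stops.
k values: 0, 1, 1, 1, 2, 3; the maximum is 3.

3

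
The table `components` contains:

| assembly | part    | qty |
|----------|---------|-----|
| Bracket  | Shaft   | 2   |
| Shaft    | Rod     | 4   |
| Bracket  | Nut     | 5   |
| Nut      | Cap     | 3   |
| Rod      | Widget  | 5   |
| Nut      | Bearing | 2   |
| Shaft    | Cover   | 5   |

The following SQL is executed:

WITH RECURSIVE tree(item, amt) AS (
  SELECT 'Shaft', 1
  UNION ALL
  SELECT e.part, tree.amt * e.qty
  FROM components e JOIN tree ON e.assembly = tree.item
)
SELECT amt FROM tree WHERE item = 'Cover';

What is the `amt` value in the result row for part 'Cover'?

Base: (Shaft, amt=1).
Iteration 1: components of {Shaft} -> Cover = 1*5 = 5, Rod = 1*4 = 4.
Iteration 2: components of {Cover,Rod} -> Widget = 4*5 = 20.
Iteration 3: no further components; recursion stops.

5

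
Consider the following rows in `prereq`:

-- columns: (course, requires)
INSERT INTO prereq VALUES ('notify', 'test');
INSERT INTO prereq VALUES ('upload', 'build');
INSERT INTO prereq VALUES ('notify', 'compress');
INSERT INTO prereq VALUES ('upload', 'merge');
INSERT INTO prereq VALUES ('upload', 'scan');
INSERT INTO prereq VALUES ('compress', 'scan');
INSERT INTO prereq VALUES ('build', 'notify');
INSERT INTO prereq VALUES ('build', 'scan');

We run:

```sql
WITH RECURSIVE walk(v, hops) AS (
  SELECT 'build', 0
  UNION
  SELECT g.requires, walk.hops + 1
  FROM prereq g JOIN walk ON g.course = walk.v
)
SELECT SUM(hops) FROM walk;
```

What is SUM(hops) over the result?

Base: (build, hops=0).
Iteration 1: edges from {build} -> (notify, hops=1), (scan, hops=1).
Iteration 2: edges from {notify,scan} -> (compress, hops=2), (test, hops=2).
Iteration 3: edges from {compress,test} -> (scan, hops=3).
Iteration 4: no outgoing edges from {scan}; recursion stops.
SUM(hops) = 0 + 1 + 1 + 2 + 2 + 3 = 9.

9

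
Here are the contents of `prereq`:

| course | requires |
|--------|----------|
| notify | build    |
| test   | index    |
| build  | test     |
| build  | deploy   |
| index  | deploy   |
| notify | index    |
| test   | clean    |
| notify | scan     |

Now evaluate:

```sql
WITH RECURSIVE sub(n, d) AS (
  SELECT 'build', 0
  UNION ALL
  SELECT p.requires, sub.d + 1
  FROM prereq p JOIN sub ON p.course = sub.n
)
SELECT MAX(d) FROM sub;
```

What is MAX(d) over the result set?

Base: (build, d=0).
Iteration 1: edges from {build} -> (deploy, d=1), (test, d=1).
Iteration 2: edges from {deploy,test} -> (clean, d=2), (index, d=2).
Iteration 3: edges from {clean,index} -> (deploy, d=3).
Iteration 4: no outgoing edges from {deploy}; recursion stops.
d values: 0, 1, 1, 2, 2, 3; the maximum is 3.

3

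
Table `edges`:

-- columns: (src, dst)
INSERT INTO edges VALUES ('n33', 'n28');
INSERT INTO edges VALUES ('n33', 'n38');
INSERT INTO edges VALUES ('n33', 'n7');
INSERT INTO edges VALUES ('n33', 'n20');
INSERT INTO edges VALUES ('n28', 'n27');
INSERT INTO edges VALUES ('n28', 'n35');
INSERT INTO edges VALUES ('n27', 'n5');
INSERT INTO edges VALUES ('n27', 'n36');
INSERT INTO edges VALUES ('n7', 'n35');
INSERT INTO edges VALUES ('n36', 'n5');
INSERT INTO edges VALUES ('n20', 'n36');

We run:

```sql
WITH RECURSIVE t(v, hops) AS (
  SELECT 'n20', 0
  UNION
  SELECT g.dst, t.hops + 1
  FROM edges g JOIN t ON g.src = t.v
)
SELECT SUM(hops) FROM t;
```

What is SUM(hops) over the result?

Base: (n20, hops=0).
Iteration 1: edges from {n20} -> (n36, hops=1).
Iteration 2: edges from {n36} -> (n5, hops=2).
Iteration 3: no outgoing edges from {n5}; recursion stops.
SUM(hops) = 0 + 1 + 2 = 3.

3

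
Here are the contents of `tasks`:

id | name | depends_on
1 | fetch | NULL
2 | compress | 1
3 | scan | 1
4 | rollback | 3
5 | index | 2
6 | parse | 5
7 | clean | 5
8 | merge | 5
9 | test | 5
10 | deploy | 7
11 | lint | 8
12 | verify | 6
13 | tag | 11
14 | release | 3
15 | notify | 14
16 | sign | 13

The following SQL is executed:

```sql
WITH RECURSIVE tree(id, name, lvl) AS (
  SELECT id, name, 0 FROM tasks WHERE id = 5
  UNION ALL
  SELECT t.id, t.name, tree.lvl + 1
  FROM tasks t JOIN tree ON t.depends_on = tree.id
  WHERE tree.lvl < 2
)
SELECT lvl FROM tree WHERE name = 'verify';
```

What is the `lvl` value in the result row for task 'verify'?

Base: id=5 (index) at lvl 0.
Iteration 1: rows with depends_on in {5} -> parse (id 6, lvl 1), clean (id 7, lvl 1), merge (id 8, lvl 1), test (id 9, lvl 1).
Iteration 2: rows with depends_on in {6,7,8,9} -> deploy (id 10, lvl 2), lint (id 11, lvl 2), verify (id 12, lvl 2).
Iteration 3: lvl < 2 fails for all current rows; recursion stops.

2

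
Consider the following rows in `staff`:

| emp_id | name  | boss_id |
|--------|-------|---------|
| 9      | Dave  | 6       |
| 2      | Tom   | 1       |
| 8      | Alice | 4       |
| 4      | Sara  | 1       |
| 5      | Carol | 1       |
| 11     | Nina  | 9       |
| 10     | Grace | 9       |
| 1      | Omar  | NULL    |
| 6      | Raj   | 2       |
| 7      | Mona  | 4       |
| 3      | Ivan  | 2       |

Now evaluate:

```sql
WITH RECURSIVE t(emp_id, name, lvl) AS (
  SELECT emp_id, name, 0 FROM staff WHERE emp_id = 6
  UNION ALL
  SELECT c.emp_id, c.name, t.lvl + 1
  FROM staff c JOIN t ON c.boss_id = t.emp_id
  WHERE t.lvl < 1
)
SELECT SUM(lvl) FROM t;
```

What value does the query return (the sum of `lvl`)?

Base: emp_id=6 (Raj) at lvl 0.
Iteration 1: rows with boss_id in {6} -> Dave (id 9, lvl 1).
Iteration 2: lvl < 1 fails for all current rows; recursion stops.
SUM(lvl) = 0 + 1 = 1.

1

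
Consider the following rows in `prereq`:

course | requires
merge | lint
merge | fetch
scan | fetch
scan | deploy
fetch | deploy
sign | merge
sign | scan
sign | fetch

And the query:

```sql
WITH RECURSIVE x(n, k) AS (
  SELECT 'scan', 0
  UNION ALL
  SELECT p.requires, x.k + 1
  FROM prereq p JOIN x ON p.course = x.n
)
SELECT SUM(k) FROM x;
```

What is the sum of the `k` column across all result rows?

4

Base: (scan, k=0).
Iteration 1: edges from {scan} -> (deploy, k=1), (fetch, k=1).
Iteration 2: edges from {deploy,fetch} -> (deploy, k=2).
Iteration 3: no outgoing edges from {deploy}; recursion stops.
SUM(k) = 0 + 1 + 1 + 2 = 4.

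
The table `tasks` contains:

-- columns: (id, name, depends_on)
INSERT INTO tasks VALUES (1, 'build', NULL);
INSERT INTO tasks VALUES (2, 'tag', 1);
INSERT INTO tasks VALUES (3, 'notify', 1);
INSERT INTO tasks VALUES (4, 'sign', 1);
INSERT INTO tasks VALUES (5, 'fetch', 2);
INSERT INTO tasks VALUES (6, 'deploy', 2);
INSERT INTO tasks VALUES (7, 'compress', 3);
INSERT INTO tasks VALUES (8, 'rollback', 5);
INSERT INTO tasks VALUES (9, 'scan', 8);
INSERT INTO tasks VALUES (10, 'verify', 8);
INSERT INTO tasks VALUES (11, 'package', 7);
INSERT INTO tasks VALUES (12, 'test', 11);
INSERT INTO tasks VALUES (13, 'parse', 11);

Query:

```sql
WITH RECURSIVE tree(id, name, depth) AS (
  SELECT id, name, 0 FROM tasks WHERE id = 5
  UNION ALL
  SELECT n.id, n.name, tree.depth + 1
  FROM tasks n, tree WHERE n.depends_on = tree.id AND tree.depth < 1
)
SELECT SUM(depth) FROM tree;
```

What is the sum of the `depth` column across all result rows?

1

Base: id=5 (fetch) at depth 0.
Iteration 1: rows with depends_on in {5} -> rollback (id 8, depth 1).
Iteration 2: depth < 1 fails for all current rows; recursion stops.
SUM(depth) = 0 + 1 = 1.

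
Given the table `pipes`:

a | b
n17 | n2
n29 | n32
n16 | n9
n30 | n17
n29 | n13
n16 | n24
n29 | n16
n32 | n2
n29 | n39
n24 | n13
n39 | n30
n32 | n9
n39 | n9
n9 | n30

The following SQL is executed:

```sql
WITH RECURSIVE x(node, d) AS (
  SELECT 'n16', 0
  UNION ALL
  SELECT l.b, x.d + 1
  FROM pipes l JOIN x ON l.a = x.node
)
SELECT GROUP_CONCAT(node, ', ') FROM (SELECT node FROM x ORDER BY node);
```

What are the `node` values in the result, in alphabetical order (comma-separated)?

Base: (n16, d=0).
Iteration 1: edges from {n16} -> (n24, d=1), (n9, d=1).
Iteration 2: edges from {n24,n9} -> (n13, d=2), (n30, d=2).
Iteration 3: edges from {n13,n30} -> (n17, d=3).
Iteration 4: edges from {n17} -> (n2, d=4).
Iteration 5: no outgoing edges from {n2}; recursion stops.

n13, n16, n17, n2, n24, n30, n9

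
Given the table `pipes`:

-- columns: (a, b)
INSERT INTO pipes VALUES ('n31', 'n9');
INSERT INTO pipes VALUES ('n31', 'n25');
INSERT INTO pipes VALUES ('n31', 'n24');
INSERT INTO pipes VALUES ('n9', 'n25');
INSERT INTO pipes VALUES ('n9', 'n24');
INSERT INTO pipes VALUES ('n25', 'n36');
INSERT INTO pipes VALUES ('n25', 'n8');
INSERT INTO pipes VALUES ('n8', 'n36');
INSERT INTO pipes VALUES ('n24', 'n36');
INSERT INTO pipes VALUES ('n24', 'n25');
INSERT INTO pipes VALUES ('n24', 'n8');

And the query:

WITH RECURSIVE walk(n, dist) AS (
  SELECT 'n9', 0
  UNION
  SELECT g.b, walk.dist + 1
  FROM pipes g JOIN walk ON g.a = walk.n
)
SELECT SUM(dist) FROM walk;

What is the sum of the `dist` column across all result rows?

Base: (n9, dist=0).
Iteration 1: edges from {n9} -> (n24, dist=1), (n25, dist=1).
Iteration 2: edges from {n24,n25} -> (n25, dist=2), (n36, dist=2), (n8, dist=2). [UNION drops 2 duplicate row(s)]
Iteration 3: edges from {n25,n36,n8} -> (n36, dist=3), (n8, dist=3). [UNION drops 1 duplicate row(s)]
Iteration 4: edges from {n36,n8} -> (n36, dist=4).
Iteration 5: no outgoing edges from {n36}; recursion stops.
SUM(dist) = 0 + 1 + 1 + 2 + 2 + 2 + 3 + 3 + 4 = 18.

18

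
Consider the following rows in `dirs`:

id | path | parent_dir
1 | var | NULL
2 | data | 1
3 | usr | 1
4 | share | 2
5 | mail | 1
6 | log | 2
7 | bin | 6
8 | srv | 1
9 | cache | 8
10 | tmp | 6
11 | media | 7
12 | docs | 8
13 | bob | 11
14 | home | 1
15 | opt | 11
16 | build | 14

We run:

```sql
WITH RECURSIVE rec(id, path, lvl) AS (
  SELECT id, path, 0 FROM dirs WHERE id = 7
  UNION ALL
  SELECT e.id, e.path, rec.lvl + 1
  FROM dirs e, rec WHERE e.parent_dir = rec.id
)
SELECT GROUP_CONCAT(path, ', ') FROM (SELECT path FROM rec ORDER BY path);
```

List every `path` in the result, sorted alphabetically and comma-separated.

Base: id=7 (bin) at lvl 0.
Iteration 1: rows with parent_dir in {7} -> media (id 11, lvl 1).
Iteration 2: rows with parent_dir in {11} -> bob (id 13, lvl 2), opt (id 15, lvl 2).
Iteration 3: no rows with parent_dir in {13,15}; recursion stops.

bin, bob, media, opt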